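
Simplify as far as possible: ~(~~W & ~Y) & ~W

~W

~(~~W & ~Y) & ~W
= (~W | Y) & ~W   [De Morgan]
= ~W   [absorption]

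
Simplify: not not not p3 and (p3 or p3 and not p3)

not not not p3 and (p3 or p3 and not p3)
= not not not p3 and p3   — complement / identity
= not p3 and p3   — double negation
= False   — complement

False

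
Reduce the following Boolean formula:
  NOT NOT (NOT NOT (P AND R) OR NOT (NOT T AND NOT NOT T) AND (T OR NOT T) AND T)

P AND R OR T

NOT NOT (NOT NOT (P AND R) OR NOT (NOT T AND NOT NOT T) AND (T OR NOT T) AND T)
= NOT NOT (NOT NOT (P AND R) OR (T OR NOT T) AND (T OR NOT T) AND T)   (De Morgan)
= NOT NOT (P AND R OR (T OR NOT T) AND (T OR NOT T) AND T)   (double negation)
= NOT NOT (P AND R OR (T OR NOT T) AND T)   (complement / identity)
= P AND R OR (T OR NOT T) AND T   (double negation)
= P AND R OR T   (complement / identity)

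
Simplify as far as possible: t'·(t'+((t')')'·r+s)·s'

t'·(t'+((t')')'·r+s)·s'
= t'·(t'+t'·r+s)·s'   (double negation)
= t'·(t'+s)·s'   (absorption)
= t'·s'   (absorption)

t'·s'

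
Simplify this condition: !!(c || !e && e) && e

c && e

!!(c || !e && e) && e
= !!c && e   — complement / identity
= c && e   — double negation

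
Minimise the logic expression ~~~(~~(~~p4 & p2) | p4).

~~~(~~(~~p4 & p2) | p4)
= ~~~(~~p4 & p2 | p4)
= ~~~(p4 & p2 | p4)
= ~(p4 & p2 | p4)
= ~p4

~p4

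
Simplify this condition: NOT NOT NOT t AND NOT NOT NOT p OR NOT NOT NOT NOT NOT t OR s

NOT t OR s

NOT NOT NOT t AND NOT NOT NOT p OR NOT NOT NOT NOT NOT t OR s
= NOT NOT NOT t AND NOT NOT NOT p OR NOT NOT NOT t OR s   — double negation
= NOT NOT NOT t AND NOT p OR NOT NOT NOT t OR s   — double negation
= NOT NOT NOT t OR s   — absorption
= NOT t OR s   — double negation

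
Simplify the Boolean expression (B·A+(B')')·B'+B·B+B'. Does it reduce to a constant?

1

(B·A+(B')')·B'+B·B+B'
= (B·A+B)·B'+B·B+B'
= B·B'+B·B+B'
= B+B'
= 1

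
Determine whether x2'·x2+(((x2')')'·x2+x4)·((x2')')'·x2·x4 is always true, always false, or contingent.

always false

x2'·x2+(((x2')')'·x2+x4)·((x2')')'·x2·x4
= x2'·x2+((x2')')'·x2·x4   (absorption)
= x2'·x2+x2'·x2·x4   (double negation)
= x2'·x2   (absorption)
= 0   (complement)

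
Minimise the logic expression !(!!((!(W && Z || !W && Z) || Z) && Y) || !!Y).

!(!!((!(W && Z || !W && Z) || Z) && Y) || !!Y)
= !(!!((!Z || Z) && Y) || !!Y)
= !(!!Y || !!Y)
= !Y && !Y
= !Y

!Y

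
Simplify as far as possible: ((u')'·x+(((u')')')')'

u'

((u')'·x+(((u')')')')'
= ((u')'·x+(u')')'   — double negation
= ((u')')'   — absorption
= u'   — double negation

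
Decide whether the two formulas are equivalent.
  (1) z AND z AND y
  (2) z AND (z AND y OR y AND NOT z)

E1: z AND z AND y
    = z AND y   [idempotence]
E2: z AND (z AND y OR y AND NOT z)
    = z AND y   [distribution]
Both reduce to z AND y, so they are equivalent.

Yes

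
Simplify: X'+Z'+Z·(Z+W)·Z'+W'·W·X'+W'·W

X'+Z'

X'+Z'+Z·(Z+W)·Z'+W'·W·X'+W'·W
= X'+Z'+Z·(Z+W)·Z'+W'·W   [absorption]
= X'+Z'+Z·(Z+W)·Z'   [complement / identity]
= X'+Z'+Z·Z'   [absorption]
= X'+Z'   [complement / identity]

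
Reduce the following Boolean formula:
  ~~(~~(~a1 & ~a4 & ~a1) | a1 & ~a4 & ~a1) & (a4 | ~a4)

~~(~~(~a1 & ~a4 & ~a1) | a1 & ~a4 & ~a1) & (a4 | ~a4)
= ~~(~a1 & ~a4 & ~a1 | a1 & ~a4 & ~a1) & (a4 | ~a4)
= (~a1 & ~a4 & ~a1 | a1 & ~a4 & ~a1) & (a4 | ~a4)
= ~a4 & ~a1 & (a4 | ~a4)
= ~a4 & ~a1

~a4 & ~a1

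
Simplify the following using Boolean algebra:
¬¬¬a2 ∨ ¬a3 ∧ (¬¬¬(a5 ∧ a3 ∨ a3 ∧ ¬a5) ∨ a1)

¬¬¬a2 ∨ ¬a3 ∧ (¬¬¬(a5 ∧ a3 ∨ a3 ∧ ¬a5) ∨ a1)
= ¬¬¬a2 ∨ ¬a3 ∧ (¬¬¬a3 ∨ a1)   [distribution]
= ¬a2 ∨ ¬a3 ∧ (¬¬¬a3 ∨ a1)   [double negation]
= ¬a2 ∨ ¬a3 ∧ (¬a3 ∨ a1)   [double negation]
= ¬a2 ∨ ¬a3   [absorption]

¬a2 ∨ ¬a3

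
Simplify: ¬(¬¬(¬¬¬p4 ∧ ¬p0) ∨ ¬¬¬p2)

(p4 ∨ p0) ∧ p2

¬(¬¬(¬¬¬p4 ∧ ¬p0) ∨ ¬¬¬p2)
= ¬(¬¬(¬p4 ∧ ¬p0) ∨ ¬¬¬p2)   — double negation
= ¬(¬¬(¬p4 ∧ ¬p0) ∨ ¬p2)   — double negation
= ¬(¬(p4 ∨ p0) ∨ ¬p2)   — De Morgan
= (p4 ∨ p0) ∧ p2   — De Morgan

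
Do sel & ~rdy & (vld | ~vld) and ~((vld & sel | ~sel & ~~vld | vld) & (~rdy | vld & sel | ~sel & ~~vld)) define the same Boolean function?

No

E1: sel & ~rdy & (vld | ~vld)
    = sel & ~rdy   — complement / identity
E2: ~((vld & sel | ~sel & ~~vld | vld) & (~rdy | vld & sel | ~sel & ~~vld))
    = ~(vld & ~rdy | vld & sel | ~sel & ~~vld)   — distribution
    = ~(vld & ~rdy | vld & sel | ~sel & vld)   — double negation
    = ~(vld & ~rdy | vld)   — distribution
    = ~vld   — absorption
These differ: at rdy=1, sel=0, vld=0, E1 = 0 but E2 = 1.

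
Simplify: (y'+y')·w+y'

(y'+y')·w+y'
= y'·w+y'   [idempotence]
= y'   [absorption]

y'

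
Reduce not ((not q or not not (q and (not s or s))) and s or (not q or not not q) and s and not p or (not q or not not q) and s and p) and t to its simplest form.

not s and t

not ((not q or not not (q and (not s or s))) and s or (not q or not not q) and s and not p or (not q or not not q) and s and p) and t
= not ((not q or not not (q and (not s or s))) and s or (not q or not not q) and s) and t   (distribution)
= not ((not q or not not q) and s or (not q or not not q) and s) and t   (complement / identity)
= not ((not q or not not q) and s) and t   (idempotence)
= not ((not q or q) and s) and t   (double negation)
= not s and t   (complement / identity)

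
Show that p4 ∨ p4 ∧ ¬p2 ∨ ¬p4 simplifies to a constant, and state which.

p4 ∨ p4 ∧ ¬p2 ∨ ¬p4
= p4 ∨ ¬p4   [absorption]
= True   [complement]

True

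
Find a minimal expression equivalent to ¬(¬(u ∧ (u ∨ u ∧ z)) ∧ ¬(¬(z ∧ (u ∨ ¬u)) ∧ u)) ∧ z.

¬(¬(u ∧ (u ∨ u ∧ z)) ∧ ¬(¬(z ∧ (u ∨ ¬u)) ∧ u)) ∧ z
= ¬(¬(u ∧ u) ∧ ¬(¬(z ∧ (u ∨ ¬u)) ∧ u)) ∧ z   [absorption]
= ¬(¬(u ∧ u) ∧ ¬(¬z ∧ u)) ∧ z   [complement / identity]
= (u ∧ u ∨ ¬z ∧ u) ∧ z   [De Morgan]
= u ∧ (u ∨ ¬z) ∧ z   [distribution]
= u ∧ z   [absorption]

u ∧ z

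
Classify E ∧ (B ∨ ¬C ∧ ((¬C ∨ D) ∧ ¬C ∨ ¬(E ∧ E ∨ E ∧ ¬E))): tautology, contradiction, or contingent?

contingent

E ∧ (B ∨ ¬C ∧ ((¬C ∨ D) ∧ ¬C ∨ ¬(E ∧ E ∨ E ∧ ¬E)))
= E ∧ (B ∨ ¬C ∧ (¬C ∨ ¬(E ∧ E ∨ E ∧ ¬E)))   (absorption)
= E ∧ (B ∨ ¬C ∧ (¬C ∨ ¬E))   (distribution)
= E ∧ (B ∨ ¬C)   (absorption)
This depends on B, C, E, so it is not a constant.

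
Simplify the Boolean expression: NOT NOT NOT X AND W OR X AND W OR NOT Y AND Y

W

NOT NOT NOT X AND W OR X AND W OR NOT Y AND Y
= NOT NOT NOT X AND W OR X AND W   — complement / identity
= NOT X AND W OR X AND W   — double negation
= W   — distribution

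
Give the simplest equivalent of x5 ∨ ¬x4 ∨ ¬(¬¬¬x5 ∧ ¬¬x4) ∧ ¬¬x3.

x5 ∨ ¬x4 ∨ ¬(¬¬¬x5 ∧ ¬¬x4) ∧ ¬¬x3
= x5 ∨ ¬x4 ∨ ¬(¬¬¬x5 ∧ ¬¬x4) ∧ x3
= x5 ∨ ¬x4 ∨ ¬(¬x5 ∧ ¬¬x4) ∧ x3
= x5 ∨ ¬x4 ∨ (x5 ∨ ¬x4) ∧ x3
= x5 ∨ ¬x4

x5 ∨ ¬x4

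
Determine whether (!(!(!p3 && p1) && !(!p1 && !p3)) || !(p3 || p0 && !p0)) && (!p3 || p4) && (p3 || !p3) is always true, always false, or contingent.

contingent

(!(!(!p3 && p1) && !(!p1 && !p3)) || !(p3 || p0 && !p0)) && (!p3 || p4) && (p3 || !p3)
= (!(!(!p3 && p1) && !(!p1 && !p3)) || !p3) && (!p3 || p4) && (p3 || !p3)
= (!p3 && p1 || !p1 && !p3 || !p3) && (!p3 || p4) && (p3 || !p3)
= (!p3 && p1 || !p1 && !p3 || !p3) && (!p3 || p4)
= (!p3 || !p3) && (!p3 || p4)
= !p3 && (!p3 || p4)
= !p3
This depends on p3, so it is not a constant.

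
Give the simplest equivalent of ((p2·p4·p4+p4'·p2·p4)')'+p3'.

p2·p4+p3'

((p2·p4·p4+p4'·p2·p4)')'+p3'
= p2·p4·p4+p4'·p2·p4+p3'   [double negation]
= p2·p4+p3'   [distribution]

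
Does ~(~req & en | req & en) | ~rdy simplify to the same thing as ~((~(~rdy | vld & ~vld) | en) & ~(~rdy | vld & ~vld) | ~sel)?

E1: ~(~req & en | req & en) | ~rdy
    = ~en | ~rdy   — distribution
E2: ~((~(~rdy | vld & ~vld) | en) & ~(~rdy | vld & ~vld) | ~sel)
    = ~(~(~rdy | vld & ~vld) | ~sel)   — absorption
    = (~rdy | vld & ~vld) & sel   — De Morgan
    = ~rdy & sel   — complement / identity
These differ: at en=1, rdy=0, req=0, sel=0, vld=0, E1 = 1 but E2 = 0.

No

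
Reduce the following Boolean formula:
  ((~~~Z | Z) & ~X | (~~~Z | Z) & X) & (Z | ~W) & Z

((~~~Z | Z) & ~X | (~~~Z | Z) & X) & (Z | ~W) & Z
= (~~~Z | Z) & (Z | ~W) & Z
= (~Z | Z) & (Z | ~W) & Z
= (~Z | Z) & Z
= Z

Z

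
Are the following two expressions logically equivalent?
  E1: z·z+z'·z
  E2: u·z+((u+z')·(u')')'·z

Yes

E1: z·z+z'·z
    = z   (distribution)
E2: u·z+((u+z')·(u')')'·z
    = u·z+((u+z')·u)'·z   (double negation)
    = u·z+u'·z   (absorption)
    = z   (distribution)
Both reduce to z, so they are equivalent.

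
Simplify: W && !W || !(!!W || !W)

false

W && !W || !(!!W || !W)
= W && !W || !W && W   — De Morgan
= W && !W   — complement / identity
= false   — complement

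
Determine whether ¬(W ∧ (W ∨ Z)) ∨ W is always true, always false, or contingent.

¬(W ∧ (W ∨ Z)) ∨ W
= ¬W ∨ W   (absorption)
= True   (complement)

always true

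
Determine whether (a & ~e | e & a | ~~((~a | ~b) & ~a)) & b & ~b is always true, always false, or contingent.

(a & ~e | e & a | ~~((~a | ~b) & ~a)) & b & ~b
= (a | ~~((~a | ~b) & ~a)) & b & ~b   (distribution)
= (a | (~a | ~b) & ~a) & b & ~b   (double negation)
= (a | ~a) & b & ~b   (absorption)
= b & ~b   (complement / identity)
= 0   (complement)

always false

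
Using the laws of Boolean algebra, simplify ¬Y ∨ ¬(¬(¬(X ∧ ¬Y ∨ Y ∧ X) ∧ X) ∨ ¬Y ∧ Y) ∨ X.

¬Y ∨ X

¬Y ∨ ¬(¬(¬(X ∧ ¬Y ∨ Y ∧ X) ∧ X) ∨ ¬Y ∧ Y) ∨ X
= ¬Y ∨ ¬¬(¬(X ∧ ¬Y ∨ Y ∧ X) ∧ X) ∨ X
= ¬Y ∨ ¬¬(¬X ∧ X) ∨ X
= ¬Y ∨ ¬X ∧ X ∨ X
= ¬Y ∨ X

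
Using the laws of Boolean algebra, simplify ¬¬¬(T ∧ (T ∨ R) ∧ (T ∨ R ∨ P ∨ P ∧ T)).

¬¬¬(T ∧ (T ∨ R) ∧ (T ∨ R ∨ P ∨ P ∧ T))
= ¬¬¬(T ∧ (T ∨ R) ∧ (T ∨ R ∨ P))   (absorption)
= ¬¬¬(T ∧ (T ∨ R))   (absorption)
= ¬¬¬T   (absorption)
= ¬T   (double negation)

¬T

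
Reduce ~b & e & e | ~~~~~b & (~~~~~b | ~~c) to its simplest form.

~b & e & e | ~~~~~b & (~~~~~b | ~~c)
= ~b & e & e | ~~~~~b & (~~~~~b | c)   — double negation
= ~b & e & e | ~~~~~b   — absorption
= ~b & e & e | ~~~b   — double negation
= ~b & e & e | ~b   — double negation
= ~b & e | ~b   — idempotence
= ~b   — absorption

~b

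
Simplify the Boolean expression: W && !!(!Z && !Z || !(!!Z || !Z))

W && !!(!Z && !Z || !(!!Z || !Z))
= W && !!(!Z && !Z || !Z && Z)   [De Morgan]
= W && !!!Z   [distribution]
= W && !Z   [double negation]

W && !Z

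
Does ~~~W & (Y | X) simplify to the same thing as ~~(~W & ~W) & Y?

E1: ~~~W & (Y | X)
    = ~W & (Y | X)   [double negation]
E2: ~~(~W & ~W) & Y
    = ~~~W & Y   [idempotence]
    = ~W & Y   [double negation]
These differ: at W=0, X=1, Y=0, E1 = 1 but E2 = 0.

No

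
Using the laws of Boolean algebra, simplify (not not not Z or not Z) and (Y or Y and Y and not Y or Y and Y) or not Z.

not Z

(not not not Z or not Z) and (Y or Y and Y and not Y or Y and Y) or not Z
= (not Z or not Z) and (Y or Y and Y and not Y or Y and Y) or not Z   — double negation
= (not Z or not Z) and (Y or Y and not Y or Y and Y) or not Z   — idempotence
= (not Z or not Z) and (Y or Y) or not Z   — distribution
= not Z and (Y or Y) or not Z   — idempotence
= not Z and Y or not Z   — idempotence
= not Z   — absorption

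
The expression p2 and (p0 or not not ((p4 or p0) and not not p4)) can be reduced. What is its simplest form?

p2 and (p0 or p4)

p2 and (p0 or not not ((p4 or p0) and not not p4))
= p2 and (p0 or (p4 or p0) and not not p4)
= p2 and (p0 or (p4 or p0) and p4)
= p2 and (p0 or p4)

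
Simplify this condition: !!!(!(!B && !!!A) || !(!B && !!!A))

!!!(!(!B && !!!A) || !(!B && !!!A))
= !!!!(!B && !!!A)   — idempotence
= !!(!B && !!!A)   — double negation
= !B && !!!A   — double negation
= !B && !A   — double negation

!B && !A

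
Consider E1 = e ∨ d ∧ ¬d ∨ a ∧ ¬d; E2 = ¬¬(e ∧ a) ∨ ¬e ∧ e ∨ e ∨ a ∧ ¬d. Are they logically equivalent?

Yes

E1: e ∨ d ∧ ¬d ∨ a ∧ ¬d
    = e ∨ a ∧ ¬d   [complement / identity]
E2: ¬¬(e ∧ a) ∨ ¬e ∧ e ∨ e ∨ a ∧ ¬d
    = ¬¬(e ∧ a) ∨ e ∨ a ∧ ¬d   [complement / identity]
    = e ∧ a ∨ e ∨ a ∧ ¬d   [double negation]
    = e ∨ a ∧ ¬d   [absorption]
Both reduce to e ∨ a ∧ ¬d, so they are equivalent.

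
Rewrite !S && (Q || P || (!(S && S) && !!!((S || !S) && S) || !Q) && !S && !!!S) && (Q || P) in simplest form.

!S && (Q || P || (!(S && S) && !!!((S || !S) && S) || !Q) && !S && !!!S) && (Q || P)
= !S && (Q || P || (!S && !!!((S || !S) && S) || !Q) && !S && !!!S) && (Q || P)
= !S && (Q || P || (!S && !!!S || !Q) && !S && !!!S) && (Q || P)
= !S && (Q || P || !S && !!!S) && (Q || P)
= !S && (Q || P || !S && !S) && (Q || P)
= !S && (Q || P || !S) && (Q || P)
= !S && (Q || P)

!S && (Q || P)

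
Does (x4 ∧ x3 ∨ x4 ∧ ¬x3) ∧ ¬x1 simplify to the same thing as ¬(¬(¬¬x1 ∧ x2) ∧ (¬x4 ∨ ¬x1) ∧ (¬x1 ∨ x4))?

E1: (x4 ∧ x3 ∨ x4 ∧ ¬x3) ∧ ¬x1
    = x4 ∧ ¬x1   [distribution]
E2: ¬(¬(¬¬x1 ∧ x2) ∧ (¬x4 ∨ ¬x1) ∧ (¬x1 ∨ x4))
    = ¬(¬(x1 ∧ x2) ∧ (¬x4 ∨ ¬x1) ∧ (¬x1 ∨ x4))   [double negation]
    = ¬(¬(x1 ∧ x2) ∧ (¬x1 ∨ ¬x4 ∧ x4))   [distribution]
    = ¬(¬(x1 ∧ x2) ∧ ¬x1)   [complement / identity]
    = x1 ∧ x2 ∨ x1   [De Morgan]
    = x1   [absorption]
These differ: at x1=1, x2=1, x3=0, x4=1, E1 = 0 but E2 = 1.

No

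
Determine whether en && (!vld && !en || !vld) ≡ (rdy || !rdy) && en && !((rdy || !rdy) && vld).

Yes

E1: en && (!vld && !en || !vld)
    = en && !vld
E2: (rdy || !rdy) && en && !((rdy || !rdy) && vld)
    = en && !((rdy || !rdy) && vld)
    = en && !vld
Both reduce to en && !vld, so they are equivalent.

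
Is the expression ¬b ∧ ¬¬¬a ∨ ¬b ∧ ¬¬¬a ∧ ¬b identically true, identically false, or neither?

neither

¬b ∧ ¬¬¬a ∨ ¬b ∧ ¬¬¬a ∧ ¬b
= ¬b ∧ ¬¬¬a   — absorption
= ¬b ∧ ¬a   — double negation
This depends on a, b, so it is not a constant.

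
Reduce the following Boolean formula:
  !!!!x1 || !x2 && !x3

x1 || !x2 && !x3

!!!!x1 || !x2 && !x3
= !!x1 || !x2 && !x3   [double negation]
= x1 || !x2 && !x3   [double negation]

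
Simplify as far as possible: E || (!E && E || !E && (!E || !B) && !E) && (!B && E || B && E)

E

E || (!E && E || !E && (!E || !B) && !E) && (!B && E || B && E)
= E || (!E && E || !E && (!E || !B) && !E) && E
= E || (!E && E || !E && !E) && E
= E || !E && E
= E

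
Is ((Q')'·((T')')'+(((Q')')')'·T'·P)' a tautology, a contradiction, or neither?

neither

((Q')'·((T')')'+(((Q')')')'·T'·P)'
= ((Q')'·T'+(((Q')')')'·T'·P)'   [double negation]
= ((Q')'·T'+(Q')'·T'·P)'   [double negation]
= ((Q')'·T')'   [absorption]
= Q'+T   [De Morgan]
This depends on Q, T, so it is not a constant.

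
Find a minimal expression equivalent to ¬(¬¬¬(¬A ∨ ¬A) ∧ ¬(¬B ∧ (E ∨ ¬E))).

¬(¬¬¬(¬A ∨ ¬A) ∧ ¬(¬B ∧ (E ∨ ¬E)))
= ¬(¬(¬A ∨ ¬A) ∧ ¬(¬B ∧ (E ∨ ¬E)))   — double negation
= ¬A ∨ ¬A ∨ ¬B ∧ (E ∨ ¬E)   — De Morgan
= ¬A ∨ ¬A ∨ ¬B   — complement / identity
= ¬A ∨ ¬B   — idempotence

¬A ∨ ¬B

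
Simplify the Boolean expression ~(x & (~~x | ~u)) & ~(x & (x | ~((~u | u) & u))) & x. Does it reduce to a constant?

0

~(x & (~~x | ~u)) & ~(x & (x | ~((~u | u) & u))) & x
= ~(x & (x | ~u)) & ~(x & (x | ~((~u | u) & u))) & x   [double negation]
= ~(x & (x | ~u)) & ~(x & (x | ~u)) & x   [complement / identity]
= ~(x & (x | ~u)) & x   [idempotence]
= ~x & x   [absorption]
= 0   [complement]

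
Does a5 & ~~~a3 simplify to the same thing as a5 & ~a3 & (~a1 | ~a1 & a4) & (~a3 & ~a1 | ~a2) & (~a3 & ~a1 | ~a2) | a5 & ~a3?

E1: a5 & ~~~a3
    = a5 & ~a3   (double negation)
E2: a5 & ~a3 & (~a1 | ~a1 & a4) & (~a3 & ~a1 | ~a2) & (~a3 & ~a1 | ~a2) | a5 & ~a3
    = a5 & ~a3 & (~a1 | ~a1 & a4) & (~a3 & ~a1 | ~a2) | a5 & ~a3   (idempotence)
    = a5 & ~a3 & ~a1 & (~a3 & ~a1 | ~a2) | a5 & ~a3   (absorption)
    = a5 & ~a3 & ~a1 | a5 & ~a3   (absorption)
    = a5 & (~a3 & ~a1 | ~a3)   (distribution)
    = a5 & ~a3   (absorption)
Both reduce to a5 & ~a3, so they are equivalent.

Yes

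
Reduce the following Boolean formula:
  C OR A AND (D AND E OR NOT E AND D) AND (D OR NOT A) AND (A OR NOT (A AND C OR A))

C OR A AND D

C OR A AND (D AND E OR NOT E AND D) AND (D OR NOT A) AND (A OR NOT (A AND C OR A))
= C OR A AND (D AND E OR NOT E AND D) AND (D OR NOT A) AND (A OR NOT A)   — absorption
= C OR A AND D AND (D OR NOT A) AND (A OR NOT A)   — distribution
= C OR A AND D AND (A OR NOT A)   — absorption
= C OR A AND D   — complement / identity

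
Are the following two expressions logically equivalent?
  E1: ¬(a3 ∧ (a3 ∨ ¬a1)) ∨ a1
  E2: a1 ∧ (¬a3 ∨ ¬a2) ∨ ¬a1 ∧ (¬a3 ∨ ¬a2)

E1: ¬(a3 ∧ (a3 ∨ ¬a1)) ∨ a1
    = ¬a3 ∨ a1
E2: a1 ∧ (¬a3 ∨ ¬a2) ∨ ¬a1 ∧ (¬a3 ∨ ¬a2)
    = ¬a3 ∨ ¬a2
These differ: at a1=0, a2=0, a3=1, E1 = 0 but E2 = 1.

No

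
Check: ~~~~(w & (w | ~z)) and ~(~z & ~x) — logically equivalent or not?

E1: ~~~~(w & (w | ~z))
    = ~~(w & (w | ~z))   — double negation
    = ~~w   — absorption
    = w   — double negation
E2: ~(~z & ~x)
    = z | x   — De Morgan
These differ: at w=0, x=0, z=1, E1 = 0 but E2 = 1.

No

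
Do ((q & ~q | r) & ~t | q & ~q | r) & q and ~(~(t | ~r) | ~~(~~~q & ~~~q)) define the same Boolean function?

E1: ((q & ~q | r) & ~t | q & ~q | r) & q
    = (q & ~q | r) & q   — absorption
    = r & q   — complement / identity
E2: ~(~(t | ~r) | ~~(~~~q & ~~~q))
    = ~(~(t | ~r) | ~~~~~q)   — idempotence
    = ~(~(t | ~r) | ~~~q)   — double negation
    = ~(~(t | ~r) | ~q)   — double negation
    = (t | ~r) & q   — De Morgan
These differ: at q=1, r=1, t=0, E1 = 1 but E2 = 0.

No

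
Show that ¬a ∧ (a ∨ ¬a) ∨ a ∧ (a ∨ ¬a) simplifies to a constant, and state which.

¬a ∧ (a ∨ ¬a) ∨ a ∧ (a ∨ ¬a)
= a ∨ ¬a   [distribution]
= True   [complement]

True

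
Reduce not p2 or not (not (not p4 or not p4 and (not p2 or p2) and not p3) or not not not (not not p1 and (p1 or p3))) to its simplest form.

not p2 or not (not (not p4 or not p4 and (not p2 or p2) and not p3) or not not not (not not p1 and (p1 or p3)))
= not p2 or not (not (not p4 or not p4 and not p3) or not not not (not not p1 and (p1 or p3)))
= not p2 or (not p4 or not p4 and not p3) and not not (not not p1 and (p1 or p3))
= not p2 or (not p4 or not p4 and not p3) and not not p1 and (p1 or p3)
= not p2 or (not p4 or not p4 and not p3) and p1 and (p1 or p3)
= not p2 or (not p4 or not p4 and not p3) and p1
= not p2 or not p4 and p1

not p2 or not p4 and p1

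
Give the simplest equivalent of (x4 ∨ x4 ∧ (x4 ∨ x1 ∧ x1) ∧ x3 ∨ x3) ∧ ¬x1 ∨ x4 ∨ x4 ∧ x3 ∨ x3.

x4 ∨ x3

(x4 ∨ x4 ∧ (x4 ∨ x1 ∧ x1) ∧ x3 ∨ x3) ∧ ¬x1 ∨ x4 ∨ x4 ∧ x3 ∨ x3
= (x4 ∨ x4 ∧ (x4 ∨ x1) ∧ x3 ∨ x3) ∧ ¬x1 ∨ x4 ∨ x4 ∧ x3 ∨ x3   [idempotence]
= (x4 ∨ x4 ∧ x3 ∨ x3) ∧ ¬x1 ∨ x4 ∨ x4 ∧ x3 ∨ x3   [absorption]
= x4 ∨ x4 ∧ x3 ∨ x3   [absorption]
= x4 ∨ x3   [absorption]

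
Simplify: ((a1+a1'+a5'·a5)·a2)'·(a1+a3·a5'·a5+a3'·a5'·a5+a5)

((a1+a1'+a5'·a5)·a2)'·(a1+a3·a5'·a5+a3'·a5'·a5+a5)
= ((a1+a1'+a5'·a5)·a2)'·(a1+a5'·a5+a5)   (distribution)
= ((a1+a1')·a2)'·(a1+a5'·a5+a5)   (complement / identity)
= ((a1+a1')·a2)'·(a1+a5)   (complement / identity)
= a2'·(a1+a5)   (complement / identity)

a2'·(a1+a5)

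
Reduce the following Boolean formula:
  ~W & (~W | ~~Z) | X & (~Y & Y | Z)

~W & (~W | ~~Z) | X & (~Y & Y | Z)
= ~W & (~W | Z) | X & (~Y & Y | Z)   — double negation
= ~W | X & (~Y & Y | Z)   — absorption
= ~W | X & Z   — complement / identity

~W | X & Z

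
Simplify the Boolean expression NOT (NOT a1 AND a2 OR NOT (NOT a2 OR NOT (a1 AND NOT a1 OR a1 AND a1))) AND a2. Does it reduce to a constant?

NOT (NOT a1 AND a2 OR NOT (NOT a2 OR NOT (a1 AND NOT a1 OR a1 AND a1))) AND a2
= NOT (NOT a1 AND a2 OR NOT (NOT a2 OR NOT a1)) AND a2   [distribution]
= NOT (NOT a1 AND a2 OR a2 AND a1) AND a2   [De Morgan]
= NOT a2 AND a2   [distribution]
= FALSE   [complement]

FALSE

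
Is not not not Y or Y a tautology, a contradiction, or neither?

not not not Y or Y
= not Y or Y   [double negation]
= True   [complement]

tautology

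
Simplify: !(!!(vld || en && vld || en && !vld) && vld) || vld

true

!(!!(vld || en && vld || en && !vld) && vld) || vld
= !(!!(vld || en) && vld) || vld   (distribution)
= !((vld || en) && vld) || vld   (double negation)
= !vld || vld   (absorption)
= true   (complement)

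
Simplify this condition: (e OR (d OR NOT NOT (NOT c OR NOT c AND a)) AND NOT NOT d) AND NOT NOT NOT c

(e OR d) AND NOT c

(e OR (d OR NOT NOT (NOT c OR NOT c AND a)) AND NOT NOT d) AND NOT NOT NOT c
= (e OR (d OR NOT NOT NOT c) AND NOT NOT d) AND NOT NOT NOT c   [absorption]
= (e OR (d OR NOT NOT NOT c) AND d) AND NOT NOT NOT c   [double negation]
= (e OR (d OR NOT NOT NOT c) AND d) AND NOT c   [double negation]
= (e OR (d OR NOT c) AND d) AND NOT c   [double negation]
= (e OR d) AND NOT c   [absorption]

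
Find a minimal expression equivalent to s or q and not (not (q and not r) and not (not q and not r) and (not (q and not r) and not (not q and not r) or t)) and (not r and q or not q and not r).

s or q and not (not (q and not r) and not (not q and not r) and (not (q and not r) and not (not q and not r) or t)) and (not r and q or not q and not r)
= s or q and not (not (q and not r) and not (not q and not r)) and (not r and q or not q and not r)
= s or q and (q and not r or not q and not r) and (not r and q or not q and not r)
= s or q and not r and (not r and q or not q and not r)
= s or q and not r and not r
= s or q and not r

s or q and not r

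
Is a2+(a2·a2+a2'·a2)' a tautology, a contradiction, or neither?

a2+(a2·a2+a2'·a2)'
= a2+a2'   [distribution]
= 1   [complement]

tautology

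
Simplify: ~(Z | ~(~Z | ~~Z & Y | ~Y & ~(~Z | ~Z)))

~(Z | ~(~Z | ~~Z & Y | ~Y & ~(~Z | ~Z)))
= ~(Z | ~(~Z | ~~Z & Y | ~Y & ~~Z))
= ~(Z | ~(~Z | ~~Z))
= ~(Z | Z & ~Z)
= ~Z

~Z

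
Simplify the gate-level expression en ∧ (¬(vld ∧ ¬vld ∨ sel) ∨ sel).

en

en ∧ (¬(vld ∧ ¬vld ∨ sel) ∨ sel)
= en ∧ (¬sel ∨ sel)
= en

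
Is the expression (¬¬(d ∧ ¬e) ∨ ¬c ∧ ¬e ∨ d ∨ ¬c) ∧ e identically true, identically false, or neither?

neither

(¬¬(d ∧ ¬e) ∨ ¬c ∧ ¬e ∨ d ∨ ¬c) ∧ e
= (d ∧ ¬e ∨ ¬c ∧ ¬e ∨ d ∨ ¬c) ∧ e   (double negation)
= ((d ∨ ¬c) ∧ ¬e ∨ d ∨ ¬c) ∧ e   (distribution)
= (d ∨ ¬c) ∧ e   (absorption)
This depends on c, d, e, so it is not a constant.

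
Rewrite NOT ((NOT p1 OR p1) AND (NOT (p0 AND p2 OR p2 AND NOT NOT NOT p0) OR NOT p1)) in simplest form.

p2 AND p1

NOT ((NOT p1 OR p1) AND (NOT (p0 AND p2 OR p2 AND NOT NOT NOT p0) OR NOT p1))
= NOT (NOT (p0 AND p2 OR p2 AND NOT NOT NOT p0) OR NOT p1)
= NOT (NOT (p0 AND p2 OR p2 AND NOT p0) OR NOT p1)
= (p0 AND p2 OR p2 AND NOT p0) AND p1
= p2 AND p1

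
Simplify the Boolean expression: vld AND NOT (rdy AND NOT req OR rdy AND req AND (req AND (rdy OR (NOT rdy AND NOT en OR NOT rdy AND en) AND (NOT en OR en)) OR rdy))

vld AND NOT rdy

vld AND NOT (rdy AND NOT req OR rdy AND req AND (req AND (rdy OR (NOT rdy AND NOT en OR NOT rdy AND en) AND (NOT en OR en)) OR rdy))
= vld AND NOT (rdy AND NOT req OR rdy AND req AND (req AND (rdy OR NOT rdy AND (NOT en OR en)) OR rdy))   — distribution
= vld AND NOT (rdy AND NOT req OR rdy AND req AND (req AND (rdy OR NOT rdy) OR rdy))   — complement / identity
= vld AND NOT (rdy AND NOT req OR rdy AND req AND (req OR rdy))   — complement / identity
= vld AND NOT (rdy AND NOT req OR rdy AND req)   — absorption
= vld AND NOT rdy   — distribution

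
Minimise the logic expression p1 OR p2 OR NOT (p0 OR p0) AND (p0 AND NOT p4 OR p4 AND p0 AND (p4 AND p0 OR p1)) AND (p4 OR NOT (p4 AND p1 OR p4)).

p1 OR p2

p1 OR p2 OR NOT (p0 OR p0) AND (p0 AND NOT p4 OR p4 AND p0 AND (p4 AND p0 OR p1)) AND (p4 OR NOT (p4 AND p1 OR p4))
= p1 OR p2 OR NOT (p0 OR p0) AND (p0 AND NOT p4 OR p4 AND p0 AND (p4 AND p0 OR p1)) AND (p4 OR NOT p4)   [absorption]
= p1 OR p2 OR NOT p0 AND (p0 AND NOT p4 OR p4 AND p0 AND (p4 AND p0 OR p1)) AND (p4 OR NOT p4)   [idempotence]
= p1 OR p2 OR NOT p0 AND (p0 AND NOT p4 OR p4 AND p0) AND (p4 OR NOT p4)   [absorption]
= p1 OR p2 OR NOT p0 AND (p0 AND NOT p4 OR p4 AND p0)   [complement / identity]
= p1 OR p2 OR NOT p0 AND p0   [distribution]
= p1 OR p2   [complement / identity]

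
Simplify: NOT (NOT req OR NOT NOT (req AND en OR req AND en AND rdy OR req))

NOT (NOT req OR NOT NOT (req AND en OR req AND en AND rdy OR req))
= NOT (NOT req OR NOT NOT (req AND en OR req))
= NOT (NOT req OR NOT NOT req)
= req AND NOT req
= FALSE

FALSE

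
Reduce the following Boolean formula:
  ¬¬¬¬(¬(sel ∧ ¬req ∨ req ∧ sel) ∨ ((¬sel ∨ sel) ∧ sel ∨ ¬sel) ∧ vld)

¬sel ∨ vld

¬¬¬¬(¬(sel ∧ ¬req ∨ req ∧ sel) ∨ ((¬sel ∨ sel) ∧ sel ∨ ¬sel) ∧ vld)
= ¬¬(¬(sel ∧ ¬req ∨ req ∧ sel) ∨ ((¬sel ∨ sel) ∧ sel ∨ ¬sel) ∧ vld)   — double negation
= ¬(sel ∧ ¬req ∨ req ∧ sel) ∨ ((¬sel ∨ sel) ∧ sel ∨ ¬sel) ∧ vld   — double negation
= ¬sel ∨ ((¬sel ∨ sel) ∧ sel ∨ ¬sel) ∧ vld   — distribution
= ¬sel ∨ (sel ∨ ¬sel) ∧ vld   — complement / identity
= ¬sel ∨ vld   — complement / identity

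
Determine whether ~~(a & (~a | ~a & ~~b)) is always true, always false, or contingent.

~~(a & (~a | ~a & ~~b))
= ~~(a & (~a | ~a & b))   [double negation]
= ~~(a & ~a)   [absorption]
= a & ~a   [double negation]
= 0   [complement]

always false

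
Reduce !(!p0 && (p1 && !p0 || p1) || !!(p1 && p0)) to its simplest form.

!(!p0 && (p1 && !p0 || p1) || !!(p1 && p0))
= !(!p0 && (p1 && !p0 || p1) || p1 && p0)   (double negation)
= !(!p0 && p1 || p1 && p0)   (absorption)
= !p1   (distribution)

!p1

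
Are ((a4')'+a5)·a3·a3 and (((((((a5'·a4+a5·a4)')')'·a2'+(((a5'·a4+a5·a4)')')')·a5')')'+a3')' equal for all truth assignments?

Yes

E1: ((a4')'+a5)·a3·a3
    = ((a4')'+a5)·a3   (idempotence)
    = (a4+a5)·a3   (double negation)
E2: (((((((a5'·a4+a5·a4)')')'·a2'+(((a5'·a4+a5·a4)')')')·a5')')'+a3')'
    = ((((((a5'·a4+a5·a4)')')'·a5')')'+a3')'   (absorption)
    = (((((a4')')'·a5')')'+a3')'   (distribution)
    = (((a4')'+a5)'+a3')'   (De Morgan)
    = ((a4')'+a5)·a3   (De Morgan)
    = (a4+a5)·a3   (double negation)
Both reduce to (a4+a5)·a3, so they are equivalent.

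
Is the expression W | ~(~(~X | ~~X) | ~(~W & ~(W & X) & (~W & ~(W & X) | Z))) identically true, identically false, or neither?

identically true

W | ~(~(~X | ~~X) | ~(~W & ~(W & X) & (~W & ~(W & X) | Z)))
= W | ~(~(~X | ~~X) | ~(~W & ~(W & X)))   (absorption)
= W | ~(~(~X | ~~X) | W | W & X)   (De Morgan)
= W | ~(X & ~X | W | W & X)   (De Morgan)
= W | ~(X & ~X | W)   (absorption)
= W | ~W   (complement / identity)
= 1   (complement)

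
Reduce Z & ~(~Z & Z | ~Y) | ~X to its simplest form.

Z & ~(~Z & Z | ~Y) | ~X
= Z & ~~Y | ~X
= Z & Y | ~X

Z & Y | ~X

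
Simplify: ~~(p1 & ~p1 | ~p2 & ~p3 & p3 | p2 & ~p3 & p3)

0

~~(p1 & ~p1 | ~p2 & ~p3 & p3 | p2 & ~p3 & p3)
= p1 & ~p1 | ~p2 & ~p3 & p3 | p2 & ~p3 & p3   [double negation]
= p1 & ~p1 | ~p3 & p3   [distribution]
= p1 & ~p1   [complement / identity]
= 0   [complement]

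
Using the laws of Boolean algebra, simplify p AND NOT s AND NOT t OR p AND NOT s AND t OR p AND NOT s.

p AND NOT s AND NOT t OR p AND NOT s AND t OR p AND NOT s
= p AND NOT s AND NOT t OR p AND NOT s   [absorption]
= p AND NOT s   [absorption]

p AND NOT s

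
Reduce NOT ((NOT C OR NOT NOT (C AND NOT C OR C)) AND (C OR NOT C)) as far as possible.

FALSE

NOT ((NOT C OR NOT NOT (C AND NOT C OR C)) AND (C OR NOT C))
= NOT (NOT C OR NOT NOT (C AND NOT C OR C))   [complement / identity]
= C AND NOT (C AND NOT C OR C)   [De Morgan]
= C AND NOT C   [complement / identity]
= FALSE   [complement]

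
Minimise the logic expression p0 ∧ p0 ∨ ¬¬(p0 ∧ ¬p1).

p0 ∧ p0 ∨ ¬¬(p0 ∧ ¬p1)
= p0 ∨ ¬¬(p0 ∧ ¬p1)
= p0 ∨ p0 ∧ ¬p1
= p0

p0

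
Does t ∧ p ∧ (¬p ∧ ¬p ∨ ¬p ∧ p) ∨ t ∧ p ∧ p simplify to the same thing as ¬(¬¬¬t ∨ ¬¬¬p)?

Yes

E1: t ∧ p ∧ (¬p ∧ ¬p ∨ ¬p ∧ p) ∨ t ∧ p ∧ p
    = t ∧ p ∧ ¬p ∨ t ∧ p ∧ p   [distribution]
    = t ∧ p   [distribution]
E2: ¬(¬¬¬t ∨ ¬¬¬p)
    = ¬(¬¬¬t ∨ ¬p)   [double negation]
    = ¬(¬t ∨ ¬p)   [double negation]
    = t ∧ p   [De Morgan]
Both reduce to t ∧ p, so they are equivalent.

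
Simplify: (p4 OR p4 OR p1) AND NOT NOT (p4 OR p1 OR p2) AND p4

p4

(p4 OR p4 OR p1) AND NOT NOT (p4 OR p1 OR p2) AND p4
= (p4 OR p1) AND NOT NOT (p4 OR p1 OR p2) AND p4   [idempotence]
= (p4 OR p1) AND (p4 OR p1 OR p2) AND p4   [double negation]
= (p4 OR p1) AND p4   [absorption]
= p4   [absorption]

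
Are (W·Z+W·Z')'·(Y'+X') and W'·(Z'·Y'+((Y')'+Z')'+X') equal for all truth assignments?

Yes

E1: (W·Z+W·Z')'·(Y'+X')
    = W'·(Y'+X')   [distribution]
E2: W'·(Z'·Y'+((Y')'+Z')'+X')
    = W'·(Z'·Y'+Y'·Z+X')   [De Morgan]
    = W'·(Y'+X')   [distribution]
Both reduce to W'·(Y'+X'), so they are equivalent.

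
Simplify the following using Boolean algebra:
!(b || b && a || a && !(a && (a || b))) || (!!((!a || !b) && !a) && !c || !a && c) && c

!b || !a && c

!(b || b && a || a && !(a && (a || b))) || (!!((!a || !b) && !a) && !c || !a && c) && c
= !(b || a && !(a && (a || b))) || (!!((!a || !b) && !a) && !c || !a && c) && c   (absorption)
= !(b || a && !a) || (!!((!a || !b) && !a) && !c || !a && c) && c   (absorption)
= !(b || a && !a) || (!!!a && !c || !a && c) && c   (absorption)
= !(b || a && !a) || (!a && !c || !a && c) && c   (double negation)
= !(b || a && !a) || !a && c   (distribution)
= !b || !a && c   (complement / identity)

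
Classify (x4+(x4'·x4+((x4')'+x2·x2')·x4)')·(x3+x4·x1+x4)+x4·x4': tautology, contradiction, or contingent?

(x4+(x4'·x4+((x4')'+x2·x2')·x4)')·(x3+x4·x1+x4)+x4·x4'
= (x4+(x4'·x4+(x4')'·x4)')·(x3+x4·x1+x4)+x4·x4'   [complement / identity]
= (x4+(x4'·x4+x4·x4)')·(x3+x4·x1+x4)+x4·x4'   [double negation]
= (x4+x4')·(x3+x4·x1+x4)+x4·x4'   [distribution]
= (x4+x4')·(x3+x4·x1+x4)   [complement / identity]
= x3+x4·x1+x4   [complement / identity]
= x3+x4   [absorption]
This depends on x3, x4, so it is not a constant.

contingent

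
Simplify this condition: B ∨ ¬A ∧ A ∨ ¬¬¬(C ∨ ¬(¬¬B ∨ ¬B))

B ∨ ¬C

B ∨ ¬A ∧ A ∨ ¬¬¬(C ∨ ¬(¬¬B ∨ ¬B))
= B ∨ ¬A ∧ A ∨ ¬¬¬(C ∨ ¬B ∧ B)   (De Morgan)
= B ∨ ¬A ∧ A ∨ ¬(C ∨ ¬B ∧ B)   (double negation)
= B ∨ ¬A ∧ A ∨ ¬C   (complement / identity)
= B ∨ ¬C   (complement / identity)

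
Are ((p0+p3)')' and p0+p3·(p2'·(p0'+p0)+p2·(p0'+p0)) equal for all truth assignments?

Yes

E1: ((p0+p3)')'
    = p0+p3
E2: p0+p3·(p2'·(p0'+p0)+p2·(p0'+p0))
    = p0+p3·(p0'+p0)
    = p0+p3
Both reduce to p0+p3, so they are equivalent.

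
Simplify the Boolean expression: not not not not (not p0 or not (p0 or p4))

not p0

not not not not (not p0 or not (p0 or p4))
= not not not (p0 and (p0 or p4))   — De Morgan
= not (p0 and (p0 or p4))   — double negation
= not p0   — absorption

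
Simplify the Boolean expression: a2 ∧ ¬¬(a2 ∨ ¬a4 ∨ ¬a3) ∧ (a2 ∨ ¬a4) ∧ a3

a2 ∧ ¬¬(a2 ∨ ¬a4 ∨ ¬a3) ∧ (a2 ∨ ¬a4) ∧ a3
= a2 ∧ (a2 ∨ ¬a4 ∨ ¬a3) ∧ (a2 ∨ ¬a4) ∧ a3   [double negation]
= a2 ∧ (a2 ∨ ¬a4) ∧ a3   [absorption]
= a2 ∧ a3   [absorption]

a2 ∧ a3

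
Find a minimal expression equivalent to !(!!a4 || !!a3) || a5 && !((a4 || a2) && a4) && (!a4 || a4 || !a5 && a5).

(!a3 || a5) && !a4

!(!!a4 || !!a3) || a5 && !((a4 || a2) && a4) && (!a4 || a4 || !a5 && a5)
= !(!!a4 || !!a3) || a5 && !((a4 || a2) && a4) && (!a4 || a4)   — complement / identity
= !a4 && !a3 || a5 && !((a4 || a2) && a4) && (!a4 || a4)   — De Morgan
= !a4 && !a3 || a5 && !a4 && (!a4 || a4)   — absorption
= !a4 && !a3 || a5 && !a4   — complement / identity
= (!a3 || a5) && !a4   — distribution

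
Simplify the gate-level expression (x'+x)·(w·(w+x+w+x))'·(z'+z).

w'

(x'+x)·(w·(w+x+w+x))'·(z'+z)
= (x'+x)·(w·(w+x))'·(z'+z)
= (x'+x)·w'·(z'+z)
= (x'+x)·w'
= w'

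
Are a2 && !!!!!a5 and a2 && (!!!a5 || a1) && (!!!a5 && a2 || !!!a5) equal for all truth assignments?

E1: a2 && !!!!!a5
    = a2 && !!!a5   — double negation
    = a2 && !a5   — double negation
E2: a2 && (!!!a5 || a1) && (!!!a5 && a2 || !!!a5)
    = a2 && (!!!a5 || a1) && !!!a5   — absorption
    = a2 && !!!a5   — absorption
    = a2 && !a5   — double negation
Both reduce to a2 && !a5, so they are equivalent.

Yes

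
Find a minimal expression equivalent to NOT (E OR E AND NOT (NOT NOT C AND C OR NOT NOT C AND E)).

NOT (E OR E AND NOT (NOT NOT C AND C OR NOT NOT C AND E))
= NOT (E OR E AND NOT (NOT NOT C AND (C OR E)))   (distribution)
= NOT (E OR E AND NOT (C AND (C OR E)))   (double negation)
= NOT (E OR E AND NOT C)   (absorption)
= NOT E   (absorption)

NOT E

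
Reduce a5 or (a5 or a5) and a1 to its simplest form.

a5

a5 or (a5 or a5) and a1
= a5 or a5 and a1
= a5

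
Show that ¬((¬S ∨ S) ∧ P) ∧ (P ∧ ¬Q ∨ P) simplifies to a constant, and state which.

False

¬((¬S ∨ S) ∧ P) ∧ (P ∧ ¬Q ∨ P)
= ¬((¬S ∨ S) ∧ P) ∧ P   — absorption
= ¬P ∧ P   — complement / identity
= False   — complement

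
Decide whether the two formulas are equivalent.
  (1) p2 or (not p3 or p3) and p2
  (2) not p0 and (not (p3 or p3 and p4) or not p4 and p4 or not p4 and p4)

E1: p2 or (not p3 or p3) and p2
    = p2 or p2   (complement / identity)
    = p2   (idempotence)
E2: not p0 and (not (p3 or p3 and p4) or not p4 and p4 or not p4 and p4)
    = not p0 and (not p3 or not p4 and p4 or not p4 and p4)   (absorption)
    = not p0 and (not p3 or not p4 and p4)   (complement / identity)
    = not p0 and not p3   (complement / identity)
These differ: at p0=1, p2=1, p3=0, p4=1, E1 = 1 but E2 = 0.

No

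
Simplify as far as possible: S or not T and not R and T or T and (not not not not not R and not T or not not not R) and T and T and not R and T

S or not R and T

S or not T and not R and T or T and (not not not not not R and not T or not not not R) and T and T and not R and T
= S or not T and not R and T or T and (not not not R and not T or not not not R) and T and T and not R and T   — double negation
= S or not T and not R and T or T and not not not R and T and T and not R and T   — absorption
= S or not T and not R and T or T and not R and T and T and not R and T   — double negation
= S or not T and not R and T or T and not R and T   — idempotence
= S or not R and T   — distribution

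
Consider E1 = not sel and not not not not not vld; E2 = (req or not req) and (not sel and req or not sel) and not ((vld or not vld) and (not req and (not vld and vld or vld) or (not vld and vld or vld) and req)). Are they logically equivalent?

Yes

E1: not sel and not not not not not vld
    = not sel and not not not vld   [double negation]
    = not sel and not vld   [double negation]
E2: (req or not req) and (not sel and req or not sel) and not ((vld or not vld) and (not req and (not vld and vld or vld) or (not vld and vld or vld) and req))
    = (not sel and req or not sel) and not ((vld or not vld) and (not req and (not vld and vld or vld) or (not vld and vld or vld) and req))   [complement / identity]
    = (not sel and req or not sel) and not ((vld or not vld) and (not vld and vld or vld))   [distribution]
    = (not sel and req or not sel) and not (not vld and vld or vld)   [complement / identity]
    = (not sel and req or not sel) and not vld   [complement / identity]
    = not sel and not vld   [absorption]
Both reduce to not sel and not vld, so they are equivalent.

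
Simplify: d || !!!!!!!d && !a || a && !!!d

d || !!!!!!!d && !a || a && !!!d
= d || !!!!!d && !a || a && !!!d   [double negation]
= d || !!!d && !a || a && !!!d   [double negation]
= d || !!!d   [distribution]
= d || !d   [double negation]
= true   [complement]

true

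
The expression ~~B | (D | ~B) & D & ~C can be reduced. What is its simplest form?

~~B | (D | ~B) & D & ~C
= ~~B | D & ~C
= B | D & ~C

B | D & ~C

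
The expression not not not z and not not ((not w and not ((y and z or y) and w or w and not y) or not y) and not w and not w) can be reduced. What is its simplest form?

not not not z and not not ((not w and not ((y and z or y) and w or w and not y) or not y) and not w and not w)
= not not not z and not not ((not w and not (y and w or w and not y) or not y) and not w and not w)   [absorption]
= not not not z and not not ((not w and not w or not y) and not w and not w)   [distribution]
= not not not z and not not (not w and not w)   [absorption]
= not not not z and not w and not w   [double negation]
= not not not z and not w   [idempotence]
= not z and not w   [double negation]

not z and not w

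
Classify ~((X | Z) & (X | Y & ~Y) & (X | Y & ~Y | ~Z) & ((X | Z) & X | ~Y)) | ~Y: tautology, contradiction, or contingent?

~((X | Z) & (X | Y & ~Y) & (X | Y & ~Y | ~Z) & ((X | Z) & X | ~Y)) | ~Y
= ~((X | Z) & (X | Y & ~Y) & ((X | Z) & X | ~Y)) | ~Y   — absorption
= ~((X | Z) & X & ((X | Z) & X | ~Y)) | ~Y   — complement / identity
= ~((X | Z) & X) | ~Y   — absorption
= ~X | ~Y   — absorption
This depends on X, Y, so it is not a constant.

contingent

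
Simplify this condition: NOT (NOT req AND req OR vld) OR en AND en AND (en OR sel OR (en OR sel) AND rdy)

NOT vld OR en

NOT (NOT req AND req OR vld) OR en AND en AND (en OR sel OR (en OR sel) AND rdy)
= NOT (NOT req AND req OR vld) OR en AND en AND (en OR sel)
= NOT (NOT req AND req OR vld) OR en AND (en OR sel)
= NOT vld OR en AND (en OR sel)
= NOT vld OR en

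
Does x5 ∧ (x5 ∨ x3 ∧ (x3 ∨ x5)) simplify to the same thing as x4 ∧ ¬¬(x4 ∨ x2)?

No

E1: x5 ∧ (x5 ∨ x3 ∧ (x3 ∨ x5))
    = x5 ∧ (x5 ∨ x3)
    = x5
E2: x4 ∧ ¬¬(x4 ∨ x2)
    = x4 ∧ (x4 ∨ x2)
    = x4
These differ: at x2=0, x3=0, x4=0, x5=1, E1 = 1 but E2 = 0.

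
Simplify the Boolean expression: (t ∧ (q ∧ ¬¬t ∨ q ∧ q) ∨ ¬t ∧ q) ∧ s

q ∧ s

(t ∧ (q ∧ ¬¬t ∨ q ∧ q) ∨ ¬t ∧ q) ∧ s
= (t ∧ (q ∧ t ∨ q ∧ q) ∨ ¬t ∧ q) ∧ s   (double negation)
= (t ∧ (q ∧ t ∨ q) ∨ ¬t ∧ q) ∧ s   (idempotence)
= (t ∧ q ∨ ¬t ∧ q) ∧ s   (absorption)
= q ∧ s   (distribution)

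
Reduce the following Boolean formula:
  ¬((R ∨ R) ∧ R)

¬R

¬((R ∨ R) ∧ R)
= ¬(R ∧ R)   — idempotence
= ¬R   — idempotence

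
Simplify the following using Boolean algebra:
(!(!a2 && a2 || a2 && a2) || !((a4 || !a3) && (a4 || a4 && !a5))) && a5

(!(!a2 && a2 || a2 && a2) || !((a4 || !a3) && (a4 || a4 && !a5))) && a5
= (!(!a2 && a2 || a2 && a2) || !((a4 || !a3) && a4)) && a5   [absorption]
= (!(!a2 && a2 || a2 && a2) || !a4) && a5   [absorption]
= (!a2 || !a4) && a5   [distribution]

(!a2 || !a4) && a5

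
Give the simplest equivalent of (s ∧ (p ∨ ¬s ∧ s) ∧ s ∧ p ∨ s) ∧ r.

(s ∧ (p ∨ ¬s ∧ s) ∧ s ∧ p ∨ s) ∧ r
= (s ∧ p ∧ s ∧ p ∨ s) ∧ r   (complement / identity)
= (s ∧ p ∨ s) ∧ r   (idempotence)
= s ∧ r   (absorption)

s ∧ r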